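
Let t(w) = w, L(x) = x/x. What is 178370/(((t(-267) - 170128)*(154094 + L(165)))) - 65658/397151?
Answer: -344810819296064/2085600153414255 ≈ -0.16533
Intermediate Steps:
L(x) = 1
178370/(((t(-267) - 170128)*(154094 + L(165)))) - 65658/397151 = 178370/(((-267 - 170128)*(154094 + 1))) - 65658/397151 = 178370/((-170395*154095)) - 65658*1/397151 = 178370/(-26257017525) - 65658/397151 = 178370*(-1/26257017525) - 65658/397151 = -35674/5251403505 - 65658/397151 = -344810819296064/2085600153414255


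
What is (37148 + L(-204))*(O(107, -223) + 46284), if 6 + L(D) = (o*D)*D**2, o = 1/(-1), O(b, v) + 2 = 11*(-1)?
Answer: 394543840426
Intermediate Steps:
O(b, v) = -13 (O(b, v) = -2 + 11*(-1) = -2 - 11 = -13)
o = -1
L(D) = -6 - D**3 (L(D) = -6 + (-D)*D**2 = -6 - D**3)
(37148 + L(-204))*(O(107, -223) + 46284) = (37148 + (-6 - 1*(-204)**3))*(-13 + 46284) = (37148 + (-6 - 1*(-8489664)))*46271 = (37148 + (-6 + 8489664))*46271 = (37148 + 8489658)*46271 = 8526806*46271 = 394543840426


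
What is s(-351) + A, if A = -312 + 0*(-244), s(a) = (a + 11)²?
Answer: 115288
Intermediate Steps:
s(a) = (11 + a)²
A = -312 (A = -312 + 0 = -312)
s(-351) + A = (11 - 351)² - 312 = (-340)² - 312 = 115600 - 312 = 115288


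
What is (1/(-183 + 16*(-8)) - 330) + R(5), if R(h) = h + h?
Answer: -99521/311 ≈ -320.00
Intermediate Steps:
R(h) = 2*h
(1/(-183 + 16*(-8)) - 330) + R(5) = (1/(-183 + 16*(-8)) - 330) + 2*5 = (1/(-183 - 128) - 330) + 10 = (1/(-311) - 330) + 10 = (-1/311 - 330) + 10 = -102631/311 + 10 = -99521/311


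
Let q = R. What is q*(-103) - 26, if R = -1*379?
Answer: 39011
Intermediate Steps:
R = -379
q = -379
q*(-103) - 26 = -379*(-103) - 26 = 39037 - 26 = 39011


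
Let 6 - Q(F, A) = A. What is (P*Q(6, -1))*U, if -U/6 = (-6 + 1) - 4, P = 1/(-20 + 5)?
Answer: -126/5 ≈ -25.200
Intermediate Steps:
P = -1/15 (P = 1/(-15) = -1/15 ≈ -0.066667)
Q(F, A) = 6 - A
U = 54 (U = -6*((-6 + 1) - 4) = -6*(-5 - 4) = -6*(-9) = 54)
(P*Q(6, -1))*U = -(6 - 1*(-1))/15*54 = -(6 + 1)/15*54 = -1/15*7*54 = -7/15*54 = -126/5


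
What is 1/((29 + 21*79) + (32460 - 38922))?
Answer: -1/4774 ≈ -0.00020947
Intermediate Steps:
1/((29 + 21*79) + (32460 - 38922)) = 1/((29 + 1659) - 6462) = 1/(1688 - 6462) = 1/(-4774) = -1/4774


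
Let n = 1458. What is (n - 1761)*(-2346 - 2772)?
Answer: 1550754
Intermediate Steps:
(n - 1761)*(-2346 - 2772) = (1458 - 1761)*(-2346 - 2772) = -303*(-5118) = 1550754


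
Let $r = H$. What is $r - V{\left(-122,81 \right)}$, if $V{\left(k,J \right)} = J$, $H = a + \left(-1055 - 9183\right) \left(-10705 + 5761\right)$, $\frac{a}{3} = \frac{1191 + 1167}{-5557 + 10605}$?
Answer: $\frac{127756279221}{2524} \approx 5.0617 \cdot 10^{7}$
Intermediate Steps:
$a = \frac{3537}{2524}$ ($a = 3 \frac{1191 + 1167}{-5557 + 10605} = 3 \cdot \frac{2358}{5048} = 3 \cdot 2358 \cdot \frac{1}{5048} = 3 \cdot \frac{1179}{2524} = \frac{3537}{2524} \approx 1.4013$)
$H = \frac{127756483665}{2524}$ ($H = \frac{3537}{2524} + \left(-1055 - 9183\right) \left(-10705 + 5761\right) = \frac{3537}{2524} - -50616672 = \frac{3537}{2524} + 50616672 = \frac{127756483665}{2524} \approx 5.0617 \cdot 10^{7}$)
$r = \frac{127756483665}{2524} \approx 5.0617 \cdot 10^{7}$
$r - V{\left(-122,81 \right)} = \frac{127756483665}{2524} - 81 = \frac{127756279221}{2524}$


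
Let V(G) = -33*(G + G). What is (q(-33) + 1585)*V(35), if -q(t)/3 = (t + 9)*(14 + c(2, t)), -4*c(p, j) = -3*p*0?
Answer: -5989830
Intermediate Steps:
V(G) = -66*G
c(p, j) = 0 (c(p, j) = -(-3*p)*0/4 = -¼*0 = 0)
q(t) = -378 - 42*t (q(t) = -3*(t + 9)*(14 + 0) = -3*(9 + t)*14 = -3*(126 + 14*t) = -378 - 42*t)
(q(-33) + 1585)*V(35) = ((-378 - 42*(-33)) + 1585)*(-66*35) = ((-378 + 1386) + 1585)*(-2310) = (1008 + 1585)*(-2310) = 2593*(-2310) = -5989830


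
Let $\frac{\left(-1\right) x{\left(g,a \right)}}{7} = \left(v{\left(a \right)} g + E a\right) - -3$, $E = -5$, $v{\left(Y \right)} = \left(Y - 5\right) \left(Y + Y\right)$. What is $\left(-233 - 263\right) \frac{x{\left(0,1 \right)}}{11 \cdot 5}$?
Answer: $- \frac{6944}{55} \approx -126.25$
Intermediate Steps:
$v{\left(Y \right)} = 2 Y \left(-5 + Y\right)$ ($v{\left(Y \right)} = \left(-5 + Y\right) 2 Y = 2 Y \left(-5 + Y\right)$)
$x{\left(g,a \right)} = -21 + 35 a - 14 a g \left(-5 + a\right)$ ($x{\left(g,a \right)} = - 7 \left(\left(2 a \left(-5 + a\right) g - 5 a\right) - -3\right) = - 7 \left(\left(2 a g \left(-5 + a\right) - 5 a\right) + 3\right) = - 7 \left(\left(- 5 a + 2 a g \left(-5 + a\right)\right) + 3\right) = - 7 \left(3 - 5 a + 2 a g \left(-5 + a\right)\right) = -21 + 35 a - 14 a g \left(-5 + a\right)$)
$\left(-233 - 263\right) \frac{x{\left(0,1 \right)}}{11 \cdot 5} = \left(-233 - 263\right) \frac{-21 + 35 \cdot 1 - 14 \cdot 0 \left(-5 + 1\right)}{11 \cdot 5} = - 496 \frac{-21 + 35 - 14 \cdot 0 \left(-4\right)}{55} = - 496 \left(-21 + 35 + 0\right) \frac{1}{55} = - 496 \cdot 14 \cdot \frac{1}{55} = \left(-496\right) \frac{14}{55} = - \frac{6944}{55}$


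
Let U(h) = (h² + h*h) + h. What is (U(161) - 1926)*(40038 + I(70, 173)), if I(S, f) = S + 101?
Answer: 2013546093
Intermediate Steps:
I(S, f) = 101 + S
U(h) = h + 2*h² (U(h) = (h² + h²) + h = 2*h² + h = h + 2*h²)
(U(161) - 1926)*(40038 + I(70, 173)) = (161*(1 + 2*161) - 1926)*(40038 + (101 + 70)) = (161*(1 + 322) - 1926)*(40038 + 171) = (161*323 - 1926)*40209 = (52003 - 1926)*40209 = 50077*40209 = 2013546093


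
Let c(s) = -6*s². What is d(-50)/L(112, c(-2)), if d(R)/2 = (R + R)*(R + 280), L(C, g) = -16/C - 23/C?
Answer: 5152000/39 ≈ 1.3210e+5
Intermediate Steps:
L(C, g) = -39/C
d(R) = 4*R*(280 + R) (d(R) = 2*((R + R)*(R + 280)) = 2*((2*R)*(280 + R)) = 2*(2*R*(280 + R)) = 4*R*(280 + R))
d(-50)/L(112, c(-2)) = (4*(-50)*(280 - 50))/((-39/112)) = (4*(-50)*230)/((-39*1/112)) = -46000/(-39/112) = -46000*(-112/39) = 5152000/39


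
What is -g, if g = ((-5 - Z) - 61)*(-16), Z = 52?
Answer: -1888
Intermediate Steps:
g = 1888 (g = ((-5 - 1*52) - 61)*(-16) = ((-5 - 52) - 61)*(-16) = (-57 - 61)*(-16) = -118*(-16) = 1888)
-g = -1*1888 = -1888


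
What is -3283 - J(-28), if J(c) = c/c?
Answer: -3284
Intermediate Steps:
J(c) = 1
-3283 - J(-28) = -3283 - 1*1 = -3283 - 1 = -3284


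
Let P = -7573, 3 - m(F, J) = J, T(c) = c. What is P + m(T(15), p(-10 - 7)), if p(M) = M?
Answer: -7553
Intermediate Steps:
m(F, J) = 3 - J
P + m(T(15), p(-10 - 7)) = -7573 + (3 - (-10 - 7)) = -7573 + (3 - 1*(-17)) = -7573 + (3 + 17) = -7573 + 20 = -7553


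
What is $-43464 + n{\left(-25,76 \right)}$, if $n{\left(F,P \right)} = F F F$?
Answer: $-59089$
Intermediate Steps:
$n{\left(F,P \right)} = F^{3}$ ($n{\left(F,P \right)} = F^{2} F = F^{3}$)
$-43464 + n{\left(-25,76 \right)} = -43464 + \left(-25\right)^{3} = -43464 - 15625 = -59089$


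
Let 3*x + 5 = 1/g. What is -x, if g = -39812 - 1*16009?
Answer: 279106/167463 ≈ 1.6667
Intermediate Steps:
g = -55821 (g = -39812 - 16009 = -55821)
x = -279106/167463 (x = -5/3 + (⅓)/(-55821) = -5/3 + (⅓)*(-1/55821) = -5/3 - 1/167463 = -279106/167463 ≈ -1.6667)
-x = -1*(-279106/167463) = 279106/167463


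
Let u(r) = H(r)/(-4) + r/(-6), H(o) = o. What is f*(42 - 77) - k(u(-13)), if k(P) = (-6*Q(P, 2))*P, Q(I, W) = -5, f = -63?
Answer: 4085/2 ≈ 2042.5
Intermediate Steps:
u(r) = -5*r/12 (u(r) = r/(-4) + r/(-6) = r*(-¼) + r*(-⅙) = -r/4 - r/6 = -5*r/12)
k(P) = 30*P (k(P) = (-6*(-5))*P = 30*P)
f*(42 - 77) - k(u(-13)) = -63*(42 - 77) - 30*(-5/12*(-13)) = -63*(-35) - 30*65/12 = 2205 - 1*325/2 = 2205 - 325/2 = 4085/2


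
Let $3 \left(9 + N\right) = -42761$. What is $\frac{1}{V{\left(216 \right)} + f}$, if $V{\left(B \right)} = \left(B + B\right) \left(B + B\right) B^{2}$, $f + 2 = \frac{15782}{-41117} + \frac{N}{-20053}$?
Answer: $\frac{2473557603}{21537585985018372084} \approx 1.1485 \cdot 10^{-10}$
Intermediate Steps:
$N = - \frac{42788}{3}$ ($N = -9 + \frac{1}{3} \left(-42761\right) = -9 - \frac{42761}{3} = - \frac{42788}{3} \approx -14263.0$)
$f = - \frac{4137230348}{2473557603}$ ($f = -2 + \left(\frac{15782}{-41117} - \frac{42788}{3 \left(-20053\right)}\right) = -2 + \left(15782 \left(- \frac{1}{41117}\right) - - \frac{42788}{60159}\right) = -2 + \left(- \frac{15782}{41117} + \frac{42788}{60159}\right) = -2 + \frac{809884858}{2473557603} = - \frac{4137230348}{2473557603} \approx -1.6726$)
$V{\left(B \right)} = 4 B^{4}$ ($V{\left(B \right)} = 2 B 2 B B^{2} = 4 B^{2} B^{2} = 4 B^{4}$)
$\frac{1}{V{\left(216 \right)} + f} = \frac{1}{4 \cdot 216^{4} - \frac{4137230348}{2473557603}} = \frac{1}{4 \cdot 2176782336 - \frac{4137230348}{2473557603}} = \frac{1}{8707129344 - \frac{4137230348}{2473557603}} = \frac{1}{\frac{21537585985018372084}{2473557603}} = \frac{2473557603}{21537585985018372084}$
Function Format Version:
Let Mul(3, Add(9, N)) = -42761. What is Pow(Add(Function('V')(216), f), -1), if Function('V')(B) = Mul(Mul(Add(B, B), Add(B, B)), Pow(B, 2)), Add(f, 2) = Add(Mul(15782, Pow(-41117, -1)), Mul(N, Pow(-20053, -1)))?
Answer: Rational(2473557603, 21537585985018372084) ≈ 1.1485e-10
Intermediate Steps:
N = Rational(-42788, 3) (N = Add(-9, Mul(Rational(1, 3), -42761)) = Add(-9, Rational(-42761, 3)) = Rational(-42788, 3) ≈ -14263.)
f = Rational(-4137230348, 2473557603) (f = Add(-2, Add(Mul(15782, Pow(-41117, -1)), Mul(Rational(-42788, 3), Pow(-20053, -1)))) = Add(-2, Add(Mul(15782, Rational(-1, 41117)), Mul(Rational(-42788, 3), Rational(-1, 20053)))) = Add(-2, Add(Rational(-15782, 41117), Rational(42788, 60159))) = Add(-2, Rational(809884858, 2473557603)) = Rational(-4137230348, 2473557603) ≈ -1.6726)
Function('V')(B) = Mul(4, Pow(B, 4)) (Function('V')(B) = Mul(Mul(Mul(2, B), Mul(2, B)), Pow(B, 2)) = Mul(Mul(4, Pow(B, 2)), Pow(B, 2)) = Mul(4, Pow(B, 4)))
Pow(Add(Function('V')(216), f), -1) = Pow(Add(Mul(4, Pow(216, 4)), Rational(-4137230348, 2473557603)), -1) = Pow(Add(Mul(4, 2176782336), Rational(-4137230348, 2473557603)), -1) = Pow(Add(8707129344, Rational(-4137230348, 2473557603)), -1) = Pow(Rational(21537585985018372084, 2473557603), -1) = Rational(2473557603, 21537585985018372084)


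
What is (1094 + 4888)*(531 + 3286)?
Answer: 22833294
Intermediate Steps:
(1094 + 4888)*(531 + 3286) = 5982*3817 = 22833294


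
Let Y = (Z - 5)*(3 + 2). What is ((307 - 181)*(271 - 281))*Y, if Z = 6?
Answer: -6300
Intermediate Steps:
Y = 5 (Y = (6 - 5)*(3 + 2) = 1*5 = 5)
((307 - 181)*(271 - 281))*Y = ((307 - 181)*(271 - 281))*5 = (126*(-10))*5 = -1260*5 = -6300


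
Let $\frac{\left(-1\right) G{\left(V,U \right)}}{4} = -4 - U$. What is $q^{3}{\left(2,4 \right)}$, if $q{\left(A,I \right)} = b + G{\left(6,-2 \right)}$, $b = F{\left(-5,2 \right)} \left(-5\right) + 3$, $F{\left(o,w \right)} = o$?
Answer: $46656$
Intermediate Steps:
$G{\left(V,U \right)} = 16 + 4 U$ ($G{\left(V,U \right)} = - 4 \left(-4 - U\right) = 16 + 4 U$)
$b = 28$ ($b = \left(-5\right) \left(-5\right) + 3 = 25 + 3 = 28$)
$q{\left(A,I \right)} = 36$ ($q{\left(A,I \right)} = 28 + \left(16 + 4 \left(-2\right)\right) = 28 + \left(16 - 8\right) = 28 + 8 = 36$)
$q^{3}{\left(2,4 \right)} = 36^{3} = 46656$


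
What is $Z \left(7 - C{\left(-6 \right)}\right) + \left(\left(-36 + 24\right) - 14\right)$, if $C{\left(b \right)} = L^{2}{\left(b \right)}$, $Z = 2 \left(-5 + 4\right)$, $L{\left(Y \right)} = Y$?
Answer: $32$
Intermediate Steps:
$Z = -2$ ($Z = 2 \left(-1\right) = -2$)
$C{\left(b \right)} = b^{2}$
$Z \left(7 - C{\left(-6 \right)}\right) + \left(\left(-36 + 24\right) - 14\right) = - 2 \left(7 - \left(-6\right)^{2}\right) + \left(\left(-36 + 24\right) - 14\right) = - 2 \left(7 - 36\right) - 26 = \left(-2\right) \left(-29\right) - 26 = 58 - 26 = 32$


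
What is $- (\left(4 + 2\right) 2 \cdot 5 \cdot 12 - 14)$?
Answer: $-706$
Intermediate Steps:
$- (\left(4 + 2\right) 2 \cdot 5 \cdot 12 - 14) = - (6 \cdot 10 \cdot 12 - 14) = - (60 \cdot 12 - 14) = - (720 - 14) = \left(-1\right) 706 = -706$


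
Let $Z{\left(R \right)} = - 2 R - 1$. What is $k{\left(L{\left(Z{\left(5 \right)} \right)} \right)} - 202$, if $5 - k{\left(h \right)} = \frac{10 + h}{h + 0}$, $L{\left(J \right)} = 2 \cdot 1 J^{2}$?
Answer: $- \frac{23963}{121} \approx -198.04$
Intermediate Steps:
$Z{\left(R \right)} = -1 - 2 R$
$L{\left(J \right)} = 2 J^{2}$
$k{\left(h \right)} = 5 - \frac{10 + h}{h}$ ($k{\left(h \right)} = 5 - \frac{10 + h}{h + 0} = 5 - \frac{10 + h}{h}$)
$k{\left(L{\left(Z{\left(5 \right)} \right)} \right)} - 202 = \left(4 - \frac{10}{2 \left(-1 - 10\right)^{2}}\right) - 202 = \left(4 - \frac{10}{2 \left(-11\right)^{2}}\right) - 202 = \left(4 - \frac{10}{2 \cdot 121}\right) - 202 = \left(4 - \frac{10}{242}\right) - 202 = \left(4 - \frac{5}{121}\right) - 202 = \frac{479}{121} - 202 = - \frac{23963}{121}$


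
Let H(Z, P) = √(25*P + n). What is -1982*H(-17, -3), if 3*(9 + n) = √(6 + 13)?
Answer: -1982*I*√(756 - 3*√19)/3 ≈ -18008.0*I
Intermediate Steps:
n = -9 + √19/3 (n = -9 + √(6 + 13)/3 = -9 + √19/3 ≈ -7.5470)
H(Z, P) = √(-9 + 25*P + √19/3) (H(Z, P) = √(25*P + (-9 + √19/3)) = √(-9 + 25*P + √19/3))
-1982*H(-17, -3) = -1982*√(-81 + 3*√19 + 225*(-3))/3 = -1982*√(-81 + 3*√19 - 675)/3 = -1982*√(-756 + 3*√19)/3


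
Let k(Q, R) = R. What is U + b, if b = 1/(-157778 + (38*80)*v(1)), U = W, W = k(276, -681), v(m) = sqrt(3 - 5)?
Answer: -8482665633691/12456190242 - 760*I*sqrt(2)/6228095121 ≈ -681.0 - 1.7257e-7*I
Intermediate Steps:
v(m) = I*sqrt(2) (v(m) = sqrt(-2) = I*sqrt(2))
W = -681
U = -681
b = 1/(-157778 + 3040*I*sqrt(2)) (b = 1/(-157778 + (38*80)*(I*sqrt(2))) = 1/(-157778 + 3040*(I*sqrt(2))) = 1/(-157778 + 3040*I*sqrt(2)) ≈ -6.3333e-6 - 1.7257e-7*I)
U + b = -681 + (-78889/12456190242 - 760*I*sqrt(2)/6228095121) = -8482665633691/12456190242 - 760*I*sqrt(2)/6228095121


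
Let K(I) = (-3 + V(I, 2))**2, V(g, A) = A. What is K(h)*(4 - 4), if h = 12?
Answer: 0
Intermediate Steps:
K(I) = 1 (K(I) = (-3 + 2)**2 = (-1)**2 = 1)
K(h)*(4 - 4) = 1*(4 - 4) = 1*0 = 0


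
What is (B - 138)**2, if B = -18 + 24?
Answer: 17424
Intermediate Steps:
B = 6
(B - 138)**2 = (6 - 138)**2 = (-132)**2 = 17424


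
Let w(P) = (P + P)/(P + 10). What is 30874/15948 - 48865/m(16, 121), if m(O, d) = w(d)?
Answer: -12760087514/482427 ≈ -26450.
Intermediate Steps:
w(P) = 2*P/(10 + P) (w(P) = (2*P)/(10 + P) = 2*P/(10 + P))
m(O, d) = 2*d/(10 + d)
30874/15948 - 48865/m(16, 121) = 30874/15948 - 48865/(2*121/(10 + 121)) = 30874*(1/15948) - 48865/(2*121/131) = 15437/7974 - 48865/(2*121*(1/131)) = 15437/7974 - 48865/242/131 = 15437/7974 - 48865*131/242 = 15437/7974 - 6401315/242 = -12760087514/482427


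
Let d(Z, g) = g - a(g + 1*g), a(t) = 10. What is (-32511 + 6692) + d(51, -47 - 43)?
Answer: -25919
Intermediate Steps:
d(Z, g) = -10 + g (d(Z, g) = g - 1*10 = g - 10 = -10 + g)
(-32511 + 6692) + d(51, -47 - 43) = (-32511 + 6692) + (-10 + (-47 - 43)) = -25819 + (-10 - 90) = -25819 - 100 = -25919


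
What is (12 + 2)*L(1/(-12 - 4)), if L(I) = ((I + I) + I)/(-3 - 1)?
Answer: 21/32 ≈ 0.65625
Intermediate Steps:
L(I) = -3*I/4 (L(I) = (2*I + I)/(-4) = (3*I)*(-1/4) = -3*I/4)
(12 + 2)*L(1/(-12 - 4)) = (12 + 2)*(-3/(4*(-12 - 4))) = 14*(-3/4/(-16)) = 14*(-3/4*(-1/16)) = 14*(3/64) = 21/32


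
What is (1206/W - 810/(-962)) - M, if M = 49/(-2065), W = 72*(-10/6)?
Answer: -5212811/567580 ≈ -9.1843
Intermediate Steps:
W = -120 (W = 72*(-10*⅙) = 72*(-5/3) = -120)
M = -7/295 (M = 49*(-1/2065) = -7/295 ≈ -0.023729)
(1206/W - 810/(-962)) - M = (1206/(-120) - 810/(-962)) - 1*(-7/295) = (1206*(-1/120) - 810*(-1/962)) + 7/295 = (-201/20 + 405/481) + 7/295 = -88581/9620 + 7/295 = -5212811/567580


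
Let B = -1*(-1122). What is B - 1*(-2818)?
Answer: 3940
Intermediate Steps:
B = 1122
B - 1*(-2818) = 1122 - 1*(-2818) = 1122 + 2818 = 3940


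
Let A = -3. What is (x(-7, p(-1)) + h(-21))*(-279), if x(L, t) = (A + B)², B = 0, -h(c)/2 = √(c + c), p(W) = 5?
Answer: -2511 + 558*I*√42 ≈ -2511.0 + 3616.3*I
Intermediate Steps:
h(c) = -2*√2*√c (h(c) = -2*√(c + c) = -2*√2*√c)
x(L, t) = 9 (x(L, t) = (-3 + 0)² = (-3)² = 9)
(x(-7, p(-1)) + h(-21))*(-279) = (9 - 2*√2*√(-21))*(-279) = (9 - 2*√2*I*√21)*(-279) = (9 - 2*I*√42)*(-279) = -2511 + 558*I*√42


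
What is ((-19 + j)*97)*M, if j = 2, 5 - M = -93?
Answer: -161602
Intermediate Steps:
M = 98 (M = 5 - 1*(-93) = 5 + 93 = 98)
((-19 + j)*97)*M = ((-19 + 2)*97)*98 = -17*97*98 = -1649*98 = -161602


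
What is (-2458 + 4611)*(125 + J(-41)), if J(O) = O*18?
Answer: -1319789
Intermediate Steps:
J(O) = 18*O
(-2458 + 4611)*(125 + J(-41)) = (-2458 + 4611)*(125 + 18*(-41)) = 2153*(125 - 738) = 2153*(-613) = -1319789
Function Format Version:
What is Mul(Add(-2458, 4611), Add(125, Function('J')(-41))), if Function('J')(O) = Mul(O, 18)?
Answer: -1319789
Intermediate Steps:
Function('J')(O) = Mul(18, O)
Mul(Add(-2458, 4611), Add(125, Function('J')(-41))) = Mul(Add(-2458, 4611), Add(125, Mul(18, -41))) = Mul(2153, Add(125, -738)) = Mul(2153, -613) = -1319789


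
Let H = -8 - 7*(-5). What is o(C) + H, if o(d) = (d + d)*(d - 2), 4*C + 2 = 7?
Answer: 201/8 ≈ 25.125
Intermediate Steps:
C = 5/4 (C = -½ + (¼)*7 = -½ + 7/4 = 5/4 ≈ 1.2500)
H = 27 (H = -8 + 35 = 27)
o(d) = 2*d*(-2 + d) (o(d) = (2*d)*(-2 + d) = 2*d*(-2 + d))
o(C) + H = 2*(5/4)*(-2 + 5/4) + 27 = 2*(5/4)*(-¾) + 27 = -15/8 + 27 = 201/8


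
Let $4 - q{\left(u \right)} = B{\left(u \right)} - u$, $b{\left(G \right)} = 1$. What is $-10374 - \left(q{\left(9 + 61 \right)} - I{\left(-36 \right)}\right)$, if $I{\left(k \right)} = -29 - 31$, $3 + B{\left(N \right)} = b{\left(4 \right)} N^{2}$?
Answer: $-5611$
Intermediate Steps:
$B{\left(N \right)} = -3 + N^{2}$ ($B{\left(N \right)} = -3 + 1 N^{2} = -3 + N^{2}$)
$I{\left(k \right)} = -60$
$q{\left(u \right)} = 7 + u - u^{2}$ ($q{\left(u \right)} = 4 - \left(\left(-3 + u^{2}\right) - u\right) = 4 - \left(-3 + u^{2} - u\right) = 4 + \left(3 + u - u^{2}\right) = 7 + u - u^{2}$)
$-10374 - \left(q{\left(9 + 61 \right)} - I{\left(-36 \right)}\right) = -10374 - \left(\left(7 + \left(9 + 61\right) - \left(9 + 61\right)^{2}\right) - -60\right) = -10374 - \left(\left(7 + 70 - 70^{2}\right) + 60\right) = -10374 - \left(\left(7 + 70 - 4900\right) + 60\right) = -10374 - \left(-4823 + 60\right) = -10374 - -4763 = -10374 + 4763 = -5611$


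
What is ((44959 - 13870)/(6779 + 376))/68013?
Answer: 10363/162211005 ≈ 6.3886e-5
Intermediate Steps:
((44959 - 13870)/(6779 + 376))/68013 = (31089/7155)*(1/68013) = (31089*(1/7155))*(1/68013) = (10363/2385)*(1/68013) = 10363/162211005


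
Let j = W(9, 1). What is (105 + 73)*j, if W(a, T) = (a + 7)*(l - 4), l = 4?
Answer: 0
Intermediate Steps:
W(a, T) = 0 (W(a, T) = (a + 7)*(4 - 4) = (7 + a)*0 = 0)
j = 0
(105 + 73)*j = (105 + 73)*0 = 178*0 = 0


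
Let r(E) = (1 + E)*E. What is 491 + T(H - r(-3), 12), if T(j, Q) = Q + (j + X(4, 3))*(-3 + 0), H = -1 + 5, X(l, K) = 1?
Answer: 506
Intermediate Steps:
r(E) = E*(1 + E)
H = 4
T(j, Q) = -3 + Q - 3*j (T(j, Q) = Q + (j + 1)*(-3 + 0) = Q + (1 + j)*(-3) = Q + (-3 - 3*j) = -3 + Q - 3*j)
491 + T(H - r(-3), 12) = 491 + (-3 + 12 - 3*(4 - (-3)*(1 - 3))) = 491 + (-3 + 12 - 3*(4 - (-3)*(-2))) = 491 + (-3 + 12 - 3*(4 - 1*6)) = 491 + (-3 + 12 - 3*(4 - 6)) = 491 + (-3 + 12 - 3*(-2)) = 491 + (-3 + 12 + 6) = 491 + 15 = 506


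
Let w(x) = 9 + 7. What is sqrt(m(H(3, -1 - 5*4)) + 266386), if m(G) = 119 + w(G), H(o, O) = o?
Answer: sqrt(266521) ≈ 516.26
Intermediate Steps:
w(x) = 16
m(G) = 135 (m(G) = 119 + 16 = 135)
sqrt(m(H(3, -1 - 5*4)) + 266386) = sqrt(135 + 266386) = sqrt(266521)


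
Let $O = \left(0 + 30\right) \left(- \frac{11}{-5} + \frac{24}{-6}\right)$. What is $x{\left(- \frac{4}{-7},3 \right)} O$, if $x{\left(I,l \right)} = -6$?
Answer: $324$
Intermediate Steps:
$O = -54$ ($O = 30 \left(\left(-11\right) \left(- \frac{1}{5}\right) + 24 \left(- \frac{1}{6}\right)\right) = 30 \left(\frac{11}{5} - 4\right) = 30 \left(- \frac{9}{5}\right) = -54$)
$x{\left(- \frac{4}{-7},3 \right)} O = \left(-6\right) \left(-54\right) = 324$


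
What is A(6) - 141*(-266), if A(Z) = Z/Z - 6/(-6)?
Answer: 37508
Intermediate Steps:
A(Z) = 2 (A(Z) = 1 - 6*(-1/6) = 1 + 1 = 2)
A(6) - 141*(-266) = 2 - 141*(-266) = 2 + 37506 = 37508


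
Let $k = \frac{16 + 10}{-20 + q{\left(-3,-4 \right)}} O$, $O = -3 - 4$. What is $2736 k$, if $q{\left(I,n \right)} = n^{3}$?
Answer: $5928$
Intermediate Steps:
$O = -7$
$k = \frac{13}{6}$ ($k = \frac{16 + 10}{-20 + \left(-4\right)^{3}} \left(-7\right) = \frac{26}{-20 - 64} \left(-7\right) = \frac{26}{-84} \left(-7\right) = 26 \left(- \frac{1}{84}\right) \left(-7\right) = \left(- \frac{13}{42}\right) \left(-7\right) = \frac{13}{6} \approx 2.1667$)
$2736 k = 2736 \cdot \frac{13}{6} = 5928$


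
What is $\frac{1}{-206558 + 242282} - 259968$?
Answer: $- \frac{9287096831}{35724} \approx -2.5997 \cdot 10^{5}$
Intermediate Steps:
$\frac{1}{-206558 + 242282} - 259968 = \frac{1}{35724} - 259968 = - \frac{9287096831}{35724}$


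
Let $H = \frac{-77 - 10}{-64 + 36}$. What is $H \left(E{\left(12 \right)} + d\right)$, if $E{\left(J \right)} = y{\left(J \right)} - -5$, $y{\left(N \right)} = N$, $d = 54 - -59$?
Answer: $\frac{5655}{14} \approx 403.93$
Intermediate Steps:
$d = 113$ ($d = 54 + 59 = 113$)
$E{\left(J \right)} = 5 + J$ ($E{\left(J \right)} = J - -5 = J + 5 = 5 + J$)
$H = \frac{87}{28}$ ($H = - \frac{87}{-28} = \left(-87\right) \left(- \frac{1}{28}\right) = \frac{87}{28} \approx 3.1071$)
$H \left(E{\left(12 \right)} + d\right) = \frac{87 \left(\left(5 + 12\right) + 113\right)}{28} = \frac{87 \left(17 + 113\right)}{28} = \frac{87}{28} \cdot 130 = \frac{5655}{14}$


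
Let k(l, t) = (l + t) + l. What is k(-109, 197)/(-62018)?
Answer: 21/62018 ≈ 0.00033861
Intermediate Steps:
k(l, t) = t + 2*l
k(-109, 197)/(-62018) = (197 + 2*(-109))/(-62018) = (197 - 218)*(-1/62018) = -21*(-1/62018) = 21/62018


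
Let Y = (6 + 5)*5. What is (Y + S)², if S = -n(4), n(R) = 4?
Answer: 2601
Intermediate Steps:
Y = 55 (Y = 11*5 = 55)
S = -4 (S = -1*4 = -4)
(Y + S)² = (55 - 4)² = 51² = 2601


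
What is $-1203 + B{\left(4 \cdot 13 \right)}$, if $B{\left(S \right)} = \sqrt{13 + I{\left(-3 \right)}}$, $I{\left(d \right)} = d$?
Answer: $-1203 + \sqrt{10} \approx -1199.8$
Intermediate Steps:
$B{\left(S \right)} = \sqrt{10}$ ($B{\left(S \right)} = \sqrt{13 - 3} = \sqrt{10}$)
$-1203 + B{\left(4 \cdot 13 \right)} = -1203 + \sqrt{10}$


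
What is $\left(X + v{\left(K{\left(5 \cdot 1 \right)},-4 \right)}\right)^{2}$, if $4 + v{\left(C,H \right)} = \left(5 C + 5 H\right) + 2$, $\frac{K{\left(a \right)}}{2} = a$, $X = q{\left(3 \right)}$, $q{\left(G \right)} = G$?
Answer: $961$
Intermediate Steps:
$X = 3$
$K{\left(a \right)} = 2 a$
$v{\left(C,H \right)} = -2 + 5 C + 5 H$ ($v{\left(C,H \right)} = -4 + \left(\left(5 C + 5 H\right) + 2\right) = -4 + \left(2 + 5 C + 5 H\right) = -2 + 5 C + 5 H$)
$\left(X + v{\left(K{\left(5 \cdot 1 \right)},-4 \right)}\right)^{2} = \left(3 + \left(-2 + 5 \cdot 2 \cdot 5 \cdot 1 + 5 \left(-4\right)\right)\right)^{2} = \left(3 - \left(22 - 10 \cdot 5\right)\right)^{2} = \left(3 - -28\right)^{2} = \left(3 + 28\right)^{2} = 31^{2} = 961$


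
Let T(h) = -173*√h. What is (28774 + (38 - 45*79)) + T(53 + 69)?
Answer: 25257 - 173*√122 ≈ 23346.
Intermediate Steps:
(28774 + (38 - 45*79)) + T(53 + 69) = (28774 + (38 - 45*79)) - 173*√(53 + 69) = (28774 + (38 - 3555)) - 173*√122 = (28774 - 3517) - 173*√122 = 25257 - 173*√122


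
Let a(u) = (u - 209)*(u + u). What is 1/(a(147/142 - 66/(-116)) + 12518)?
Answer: 4239481/50248876190 ≈ 8.4370e-5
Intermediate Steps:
a(u) = 2*u*(-209 + u) (a(u) = (-209 + u)*(2*u) = 2*u*(-209 + u))
1/(a(147/142 - 66/(-116)) + 12518) = 1/(2*(147/142 - 66/(-116))*(-209 + (147/142 - 66/(-116))) + 12518) = 1/(2*(147*(1/142) - 66*(-1/116))*(-209 + (147*(1/142) - 66*(-1/116))) + 12518) = 1/(2*(147/142 + 33/58)*(-209 + (147/142 + 33/58)) + 12518) = 1/(2*(3303/2059)*(-209 + 3303/2059) + 12518) = 1/(2*(3303/2059)*(-427028/2059) + 12518) = 1/(-2820946968/4239481 + 12518) = 1/(50248876190/4239481) = 4239481/50248876190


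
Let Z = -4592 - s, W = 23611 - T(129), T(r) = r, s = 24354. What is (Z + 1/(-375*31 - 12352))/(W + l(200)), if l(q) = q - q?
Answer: -694038243/563027914 ≈ -1.2327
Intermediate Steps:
l(q) = 0
W = 23482 (W = 23611 - 1*129 = 23611 - 129 = 23482)
Z = -28946 (Z = -4592 - 1*24354 = -4592 - 24354 = -28946)
(Z + 1/(-375*31 - 12352))/(W + l(200)) = (-28946 + 1/(-375*31 - 12352))/(23482 + 0) = (-28946 + 1/(-11625 - 12352))/23482 = (-28946 + 1/(-23977))*(1/23482) = (-28946 - 1/23977)*(1/23482) = -694038243/23977*1/23482 = -694038243/563027914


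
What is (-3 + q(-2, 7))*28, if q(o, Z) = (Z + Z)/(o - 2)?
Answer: -182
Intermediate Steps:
q(o, Z) = 2*Z/(-2 + o) (q(o, Z) = (2*Z)/(-2 + o) = 2*Z/(-2 + o))
(-3 + q(-2, 7))*28 = (-3 + 2*7/(-2 - 2))*28 = (-3 + 2*7/(-4))*28 = (-3 + 2*7*(-1/4))*28 = (-3 - 7/2)*28 = -13/2*28 = -182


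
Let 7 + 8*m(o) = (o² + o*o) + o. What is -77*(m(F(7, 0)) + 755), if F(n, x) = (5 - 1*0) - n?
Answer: -465003/8 ≈ -58125.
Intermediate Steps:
F(n, x) = 5 - n (F(n, x) = (5 + 0) - n = 5 - n)
m(o) = -7/8 + o²/4 + o/8 (m(o) = -7/8 + ((o² + o*o) + o)/8 = -7/8 + ((o² + o²) + o)/8 = -7/8 + (2*o² + o)/8 = -7/8 + (o + 2*o²)/8 = -7/8 + (o²/4 + o/8) = -7/8 + o²/4 + o/8)
-77*(m(F(7, 0)) + 755) = -77*((-7/8 + (5 - 1*7)²/4 + (5 - 1*7)/8) + 755) = -77*((-7/8 + (5 - 7)²/4 + (5 - 7)/8) + 755) = -77*((-7/8 + (¼)*(-2)² + (⅛)*(-2)) + 755) = -77*((-7/8 + (¼)*4 - ¼) + 755) = -77*((-7/8 + 1 - ¼) + 755) = -77*(-⅛ + 755) = -77*6039/8 = -465003/8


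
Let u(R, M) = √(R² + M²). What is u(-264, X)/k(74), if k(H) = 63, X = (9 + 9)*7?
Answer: 2*√2377/21 ≈ 4.6433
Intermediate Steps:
X = 126 (X = 18*7 = 126)
u(R, M) = √(M² + R²)
u(-264, X)/k(74) = √(126² + (-264)²)/63 = √(15876 + 69696)*(1/63) = √85572*(1/63) = (6*√2377)*(1/63) = 2*√2377/21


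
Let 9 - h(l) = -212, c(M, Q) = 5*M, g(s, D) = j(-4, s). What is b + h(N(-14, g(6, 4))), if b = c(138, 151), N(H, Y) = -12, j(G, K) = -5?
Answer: 911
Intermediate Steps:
g(s, D) = -5
h(l) = 221 (h(l) = 9 - 1*(-212) = 9 + 212 = 221)
b = 690 (b = 5*138 = 690)
b + h(N(-14, g(6, 4))) = 690 + 221 = 911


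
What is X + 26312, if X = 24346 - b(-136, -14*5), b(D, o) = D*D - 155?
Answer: 32317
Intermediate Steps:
b(D, o) = -155 + D**2 (b(D, o) = D**2 - 155 = -155 + D**2)
X = 6005 (X = 24346 - (-155 + (-136)**2) = 24346 - (-155 + 18496) = 24346 - 1*18341 = 24346 - 18341 = 6005)
X + 26312 = 6005 + 26312 = 32317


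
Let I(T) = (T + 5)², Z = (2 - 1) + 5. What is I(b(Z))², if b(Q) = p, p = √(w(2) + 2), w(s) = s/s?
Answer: (5 + √3)⁴ ≈ 2053.9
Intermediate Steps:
w(s) = 1
p = √3 (p = √(1 + 2) = √3 ≈ 1.7320)
Z = 6 (Z = 1 + 5 = 6)
b(Q) = √3
I(T) = (5 + T)²
I(b(Z))² = ((5 + √3)²)² = (5 + √3)⁴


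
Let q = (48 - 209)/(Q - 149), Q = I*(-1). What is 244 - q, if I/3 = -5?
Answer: 32535/134 ≈ 242.80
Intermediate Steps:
I = -15 (I = 3*(-5) = -15)
Q = 15 (Q = -15*(-1) = 15)
q = 161/134 (q = (48 - 209)/(15 - 149) = -161/(-134) = -161*(-1/134) = 161/134 ≈ 1.2015)
244 - q = 244 - 1*161/134 = 244 - 161/134 = 32535/134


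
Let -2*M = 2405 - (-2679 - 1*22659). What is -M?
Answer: 27743/2 ≈ 13872.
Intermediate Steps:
M = -27743/2 (M = -(2405 - (-2679 - 1*22659))/2 = -(2405 - (-2679 - 22659))/2 = -(2405 - 1*(-25338))/2 = -(2405 + 25338)/2 = -1/2*27743 = -27743/2 ≈ -13872.)
-M = -1*(-27743/2) = 27743/2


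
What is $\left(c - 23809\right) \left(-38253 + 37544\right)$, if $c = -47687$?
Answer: $50690664$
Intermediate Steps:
$\left(c - 23809\right) \left(-38253 + 37544\right) = \left(-47687 - 23809\right) \left(-38253 + 37544\right) = \left(-71496\right) \left(-709\right) = 50690664$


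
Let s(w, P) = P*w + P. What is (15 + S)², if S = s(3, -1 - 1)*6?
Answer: 1089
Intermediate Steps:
s(w, P) = P + P*w
S = -48 (S = ((-1 - 1)*(1 + 3))*6 = -2*4*6 = -8*6 = -48)
(15 + S)² = (15 - 48)² = (-33)² = 1089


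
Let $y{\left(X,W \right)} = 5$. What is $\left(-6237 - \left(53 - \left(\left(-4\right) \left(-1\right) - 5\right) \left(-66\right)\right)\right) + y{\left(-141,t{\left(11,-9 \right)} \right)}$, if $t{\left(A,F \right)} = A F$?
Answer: $-6219$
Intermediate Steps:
$\left(-6237 - \left(53 - \left(\left(-4\right) \left(-1\right) - 5\right) \left(-66\right)\right)\right) + y{\left(-141,t{\left(11,-9 \right)} \right)} = \left(-6237 - \left(53 - \left(\left(-4\right) \left(-1\right) - 5\right) \left(-66\right)\right)\right) + 5 = \left(-6237 - \left(53 - \left(4 - 5\right) \left(-66\right)\right)\right) + 5 = \left(-6237 - -13\right) + 5 = \left(-6237 + \left(-53 + 66\right)\right) + 5 = \left(-6237 + 13\right) + 5 = -6224 + 5 = -6219$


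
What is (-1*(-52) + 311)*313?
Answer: 113619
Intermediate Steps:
(-1*(-52) + 311)*313 = (52 + 311)*313 = 363*313 = 113619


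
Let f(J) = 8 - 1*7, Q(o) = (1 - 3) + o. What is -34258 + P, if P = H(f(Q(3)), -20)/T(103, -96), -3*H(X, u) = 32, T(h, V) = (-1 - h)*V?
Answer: -32065489/936 ≈ -34258.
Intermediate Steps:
T(h, V) = V*(-1 - h)
Q(o) = -2 + o
f(J) = 1 (f(J) = 8 - 7 = 1)
H(X, u) = -32/3 (H(X, u) = -1/3*32 = -32/3)
P = -1/936 (P = -32*1/(96*(1 + 103))/3 = -32/(3*((-1*(-96)*104))) = -32/3/9984 = -32/3*1/9984 = -1/936 ≈ -0.0010684)
-34258 + P = -34258 - 1/936 = -32065489/936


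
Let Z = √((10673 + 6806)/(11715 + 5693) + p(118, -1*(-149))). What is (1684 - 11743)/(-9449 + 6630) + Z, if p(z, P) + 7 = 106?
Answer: 10059/2819 + √29594807/544 ≈ 13.568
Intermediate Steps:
p(z, P) = 99 (p(z, P) = -7 + 106 = 99)
Z = √29594807/544 (Z = √((10673 + 6806)/(11715 + 5693) + 99) = √(17479/17408 + 99) = √(1740871/17408) = √29594807/544 ≈ 10.000)
(1684 - 11743)/(-9449 + 6630) + Z = (1684 - 11743)/(-9449 + 6630) + √29594807/544 = -10059/(-2819) + √29594807/544 = -10059*(-1/2819) + √29594807/544 = 10059/2819 + √29594807/544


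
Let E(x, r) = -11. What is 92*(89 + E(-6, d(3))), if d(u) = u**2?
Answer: 7176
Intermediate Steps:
92*(89 + E(-6, d(3))) = 92*(89 - 11) = 92*78 = 7176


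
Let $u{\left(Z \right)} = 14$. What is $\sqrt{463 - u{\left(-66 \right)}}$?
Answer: $\sqrt{449} \approx 21.19$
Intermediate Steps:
$\sqrt{463 - u{\left(-66 \right)}} = \sqrt{463 - 14} = \sqrt{449}$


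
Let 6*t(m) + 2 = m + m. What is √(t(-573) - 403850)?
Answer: 2*I*√909093/3 ≈ 635.64*I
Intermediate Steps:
t(m) = -⅓ + m/3 (t(m) = -⅓ + (m + m)/6 = -⅓ + (2*m)/6 = -⅓ + m/3)
√(t(-573) - 403850) = √((-⅓ + (⅓)*(-573)) - 403850) = √((-⅓ - 191) - 403850) = √(-574/3 - 403850) = √(-1212124/3) = 2*I*√909093/3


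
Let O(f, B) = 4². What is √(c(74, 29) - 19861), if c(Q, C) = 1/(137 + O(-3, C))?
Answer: 2*I*√12914611/51 ≈ 140.93*I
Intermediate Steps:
O(f, B) = 16
c(Q, C) = 1/153 (c(Q, C) = 1/(137 + 16) = 1/153)
√(c(74, 29) - 19861) = √(1/153 - 19861) = √(-3038732/153) = 2*I*√12914611/51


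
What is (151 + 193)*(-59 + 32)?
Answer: -9288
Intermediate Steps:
(151 + 193)*(-59 + 32) = 344*(-27) = -9288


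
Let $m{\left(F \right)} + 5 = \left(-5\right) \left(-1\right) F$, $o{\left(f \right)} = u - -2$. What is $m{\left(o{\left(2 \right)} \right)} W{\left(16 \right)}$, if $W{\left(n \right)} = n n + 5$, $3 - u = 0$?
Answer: $5220$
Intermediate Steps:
$u = 3$ ($u = 3 - 0 = 3 + 0 = 3$)
$o{\left(f \right)} = 5$ ($o{\left(f \right)} = 3 - -2 = 3 + 2 = 5$)
$W{\left(n \right)} = 5 + n^{2}$ ($W{\left(n \right)} = n^{2} + 5 = 5 + n^{2}$)
$m{\left(F \right)} = -5 + 5 F$ ($m{\left(F \right)} = -5 + \left(-5\right) \left(-1\right) F = -5 + 5 F$)
$m{\left(o{\left(2 \right)} \right)} W{\left(16 \right)} = \left(-5 + 5 \cdot 5\right) \left(5 + 16^{2}\right) = \left(-5 + 25\right) \left(5 + 256\right) = 20 \cdot 261 = 5220$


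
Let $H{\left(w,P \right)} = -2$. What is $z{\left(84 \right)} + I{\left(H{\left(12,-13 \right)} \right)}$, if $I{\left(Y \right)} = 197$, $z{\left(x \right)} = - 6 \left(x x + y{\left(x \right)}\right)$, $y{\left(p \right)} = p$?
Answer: $-42643$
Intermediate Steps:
$z{\left(x \right)} = - 6 x - 6 x^{2}$ ($z{\left(x \right)} = - 6 \left(x x + x\right) = - 6 \left(x^{2} + x\right) = - 6 \left(x + x^{2}\right) = - 6 x - 6 x^{2}$)
$z{\left(84 \right)} + I{\left(H{\left(12,-13 \right)} \right)} = 6 \cdot 84 \left(-1 - 84\right) + 197 = 6 \cdot 84 \left(-85\right) + 197 = -42840 + 197 = -42643$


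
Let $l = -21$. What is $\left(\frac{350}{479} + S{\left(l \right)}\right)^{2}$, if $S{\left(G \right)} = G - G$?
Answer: $\frac{122500}{229441} \approx 0.53391$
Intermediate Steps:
$S{\left(G \right)} = 0$
$\left(\frac{350}{479} + S{\left(l \right)}\right)^{2} = \left(\frac{350}{479} + 0\right)^{2} = \left(\frac{350}{479}\right)^{2} = \frac{122500}{229441}$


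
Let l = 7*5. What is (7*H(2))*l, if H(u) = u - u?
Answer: 0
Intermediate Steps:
l = 35
H(u) = 0
(7*H(2))*l = (7*0)*35 = 0*35 = 0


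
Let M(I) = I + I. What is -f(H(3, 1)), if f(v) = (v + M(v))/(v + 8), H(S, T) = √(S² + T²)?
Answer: 5/9 - 4*√10/9 ≈ -0.84990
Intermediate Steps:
M(I) = 2*I
f(v) = 3*v/(8 + v) (f(v) = (v + 2*v)/(v + 8) = (3*v)/(8 + v) = 3*v/(8 + v))
-f(H(3, 1)) = -3*√(3² + 1²)/(8 + √(3² + 1²)) = -3*√(9 + 1)/(8 + √(9 + 1)) = -3*√10/(8 + √10)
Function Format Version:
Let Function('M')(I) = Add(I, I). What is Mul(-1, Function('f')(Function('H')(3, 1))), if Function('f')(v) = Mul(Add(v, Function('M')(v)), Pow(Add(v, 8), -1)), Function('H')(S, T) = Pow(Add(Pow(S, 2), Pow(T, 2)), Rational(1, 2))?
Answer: Add(Rational(5, 9), Mul(Rational(-4, 9), Pow(10, Rational(1, 2)))) ≈ -0.84990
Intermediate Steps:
Function('M')(I) = Mul(2, I)
Function('f')(v) = Mul(3, v, Pow(Add(8, v), -1)) (Function('f')(v) = Mul(Add(v, Mul(2, v)), Pow(Add(v, 8), -1)) = Mul(Mul(3, v), Pow(Add(8, v), -1)) = Mul(3, v, Pow(Add(8, v), -1)))
Mul(-1, Function('f')(Function('H')(3, 1))) = Mul(-1, Mul(3, Pow(Add(Pow(3, 2), Pow(1, 2)), Rational(1, 2)), Pow(Add(8, Pow(Add(Pow(3, 2), Pow(1, 2)), Rational(1, 2))), -1))) = Mul(-1, Mul(3, Pow(Add(9, 1), Rational(1, 2)), Pow(Add(8, Pow(Add(9, 1), Rational(1, 2))), -1))) = Mul(-1, Mul(3, Pow(10, Rational(1, 2)), Pow(Add(8, Pow(10, Rational(1, 2))), -1))) = Mul(-3, Pow(10, Rational(1, 2)), Pow(Add(8, Pow(10, Rational(1, 2))), -1))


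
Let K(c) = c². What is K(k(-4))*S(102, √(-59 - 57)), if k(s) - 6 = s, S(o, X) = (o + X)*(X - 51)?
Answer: -21272 + 408*I*√29 ≈ -21272.0 + 2197.1*I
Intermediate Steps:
S(o, X) = (-51 + X)*(X + o) (S(o, X) = (X + o)*(-51 + X) = (-51 + X)*(X + o))
k(s) = 6 + s
K(k(-4))*S(102, √(-59 - 57)) = (6 - 4)²*((√(-59 - 57))² - 51*√(-59 - 57) - 51*102 + √(-59 - 57)*102) = 2²*((√(-116))² - 102*I*√29 - 5202 + √(-116)*102) = 4*((2*I*√29)² - 102*I*√29 - 5202 + (2*I*√29)*102) = 4*(-116 - 102*I*√29 - 5202 + 204*I*√29) = 4*(-5318 + 102*I*√29) = -21272 + 408*I*√29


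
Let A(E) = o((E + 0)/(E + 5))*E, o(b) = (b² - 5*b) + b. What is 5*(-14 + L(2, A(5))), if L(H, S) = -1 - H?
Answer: -85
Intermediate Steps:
o(b) = b² - 4*b
A(E) = E²*(-4 + E/(5 + E))/(5 + E) (A(E) = (((E + 0)/(E + 5))*(-4 + (E + 0)/(E + 5)))*E = ((E/(5 + E))*(-4 + E/(5 + E)))*E = (E*(-4 + E/(5 + E))/(5 + E))*E = E²*(-4 + E/(5 + E))/(5 + E))
5*(-14 + L(2, A(5))) = 5*(-14 + (-1 - 1*2)) = 5*(-14 + (-1 - 2)) = 5*(-14 - 3) = 5*(-17) = -85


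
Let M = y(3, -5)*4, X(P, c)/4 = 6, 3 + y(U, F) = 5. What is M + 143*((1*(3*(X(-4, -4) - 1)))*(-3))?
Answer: -29593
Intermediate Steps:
y(U, F) = 2 (y(U, F) = -3 + 5 = 2)
X(P, c) = 24 (X(P, c) = 4*6 = 24)
M = 8 (M = 2*4 = 8)
M + 143*((1*(3*(X(-4, -4) - 1)))*(-3)) = 8 + 143*((1*(3*(24 - 1)))*(-3)) = 8 + 143*((1*(3*23))*(-3)) = 8 + 143*((1*69)*(-3)) = 8 + 143*(69*(-3)) = 8 + 143*(-207) = 8 - 29601 = -29593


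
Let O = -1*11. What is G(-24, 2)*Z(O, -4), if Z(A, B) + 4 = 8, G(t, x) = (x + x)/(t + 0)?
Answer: -2/3 ≈ -0.66667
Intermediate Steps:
G(t, x) = 2*x/t (G(t, x) = (2*x)/t = 2*x/t)
O = -11
Z(A, B) = 4 (Z(A, B) = -4 + 8 = 4)
G(-24, 2)*Z(O, -4) = (2*2/(-24))*4 = (2*2*(-1/24))*4 = -1/6*4 = -2/3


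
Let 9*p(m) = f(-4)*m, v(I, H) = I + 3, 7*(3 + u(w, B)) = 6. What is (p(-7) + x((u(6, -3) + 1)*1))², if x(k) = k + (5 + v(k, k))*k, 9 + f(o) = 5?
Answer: 6697744/194481 ≈ 34.439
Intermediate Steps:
u(w, B) = -15/7 (u(w, B) = -3 + (⅐)*6 = -3 + 6/7 = -15/7)
v(I, H) = 3 + I
f(o) = -4 (f(o) = -9 + 5 = -4)
p(m) = -4*m/9 (p(m) = (-4*m)/9 = -4*m/9)
x(k) = k + k*(8 + k) (x(k) = k + (5 + (3 + k))*k = k + (8 + k)*k = k + k*(8 + k))
(p(-7) + x((u(6, -3) + 1)*1))² = (-4/9*(-7) + ((-15/7 + 1)*1)*(9 + (-15/7 + 1)*1))² = (28/9 + (-8/7*1)*(9 - 8/7*1))² = (28/9 - 8*(9 - 8/7)/7)² = (28/9 - 8/7*55/7)² = (28/9 - 440/49)² = (-2588/441)² = 6697744/194481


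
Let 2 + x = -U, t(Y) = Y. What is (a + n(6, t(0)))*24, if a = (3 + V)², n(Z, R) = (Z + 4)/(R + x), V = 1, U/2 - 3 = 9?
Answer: 4872/13 ≈ 374.77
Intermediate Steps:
U = 24 (U = 6 + 2*9 = 6 + 18 = 24)
x = -26 (x = -2 - 1*24 = -2 - 24 = -26)
n(Z, R) = (4 + Z)/(-26 + R) (n(Z, R) = (Z + 4)/(R - 26) = (4 + Z)/(-26 + R))
a = 16 (a = (3 + 1)² = 4² = 16)
(a + n(6, t(0)))*24 = (16 + (4 + 6)/(-26 + 0))*24 = (16 + 10/(-26))*24 = (16 - 1/26*10)*24 = (16 - 5/13)*24 = (203/13)*24 = 4872/13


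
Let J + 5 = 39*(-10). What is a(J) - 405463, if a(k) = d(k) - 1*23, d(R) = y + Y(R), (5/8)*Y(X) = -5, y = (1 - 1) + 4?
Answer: -405490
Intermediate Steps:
y = 4 (y = 0 + 4 = 4)
Y(X) = -8 (Y(X) = (8/5)*(-5) = -8)
J = -395 (J = -5 + 39*(-10) = -5 - 390 = -395)
d(R) = -4 (d(R) = 4 - 8 = -4)
a(k) = -27 (a(k) = -4 - 1*23 = -4 - 23 = -27)
a(J) - 405463 = -27 - 405463 = -405490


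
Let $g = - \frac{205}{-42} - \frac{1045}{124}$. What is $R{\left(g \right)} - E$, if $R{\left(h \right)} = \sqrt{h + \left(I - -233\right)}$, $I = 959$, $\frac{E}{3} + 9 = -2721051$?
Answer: $8163180 + \frac{\sqrt{2014671183}}{1302} \approx 8.1632 \cdot 10^{6}$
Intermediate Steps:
$E = -8163180$ ($E = -27 + 3 \left(-2721051\right) = -27 - 8163153 = -8163180$)
$g = - \frac{9235}{2604}$ ($g = \left(-205\right) \left(- \frac{1}{42}\right) - \frac{1045}{124} = \frac{205}{42} - \frac{1045}{124} = - \frac{9235}{2604} \approx -3.5465$)
$R{\left(h \right)} = \sqrt{1192 + h}$ ($R{\left(h \right)} = \sqrt{h + \left(959 - -233\right)} = \sqrt{h + \left(959 + 233\right)} = \sqrt{h + 1192} = \sqrt{1192 + h}$)
$R{\left(g \right)} - E = \sqrt{1192 - \frac{9235}{2604}} - -8163180 = \sqrt{\frac{3094733}{2604}} + 8163180 = \frac{\sqrt{2014671183}}{1302} + 8163180 = 8163180 + \frac{\sqrt{2014671183}}{1302}$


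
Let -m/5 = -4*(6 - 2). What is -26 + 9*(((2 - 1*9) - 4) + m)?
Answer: 595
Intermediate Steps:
m = 80 (m = -(-20)*(6 - 2) = -(-20)*4 = -5*(-16) = 80)
-26 + 9*(((2 - 1*9) - 4) + m) = -26 + 9*(((2 - 1*9) - 4) + 80) = -26 + 9*(((2 - 9) - 4) + 80) = -26 + 9*((-7 - 4) + 80) = -26 + 9*(-11 + 80) = -26 + 9*69 = -26 + 621 = 595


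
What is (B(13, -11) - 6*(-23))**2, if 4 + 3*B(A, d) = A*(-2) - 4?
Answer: 144400/9 ≈ 16044.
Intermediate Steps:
B(A, d) = -8/3 - 2*A/3 (B(A, d) = -4/3 + (A*(-2) - 4)/3 = -4/3 + (-2*A - 4)/3 = -4/3 + (-4 - 2*A)/3 = -4/3 + (-4/3 - 2*A/3) = -8/3 - 2*A/3)
(B(13, -11) - 6*(-23))**2 = ((-8/3 - 2/3*13) - 6*(-23))**2 = ((-8/3 - 26/3) - 1*(-138))**2 = (-34/3 + 138)**2 = (380/3)**2 = 144400/9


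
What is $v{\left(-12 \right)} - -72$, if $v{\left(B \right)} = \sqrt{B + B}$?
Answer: $72 + 2 i \sqrt{6} \approx 72.0 + 4.899 i$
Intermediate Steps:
$v{\left(B \right)} = \sqrt{2} \sqrt{B}$ ($v{\left(B \right)} = \sqrt{2 B} = \sqrt{2} \sqrt{B}$)
$v{\left(-12 \right)} - -72 = \sqrt{2} \sqrt{-12} - -72 = \sqrt{2} \cdot 2 i \sqrt{3} + 72 = 2 i \sqrt{6} + 72 = 72 + 2 i \sqrt{6}$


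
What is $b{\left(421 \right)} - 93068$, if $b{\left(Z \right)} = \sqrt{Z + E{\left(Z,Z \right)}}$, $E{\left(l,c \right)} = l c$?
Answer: $-93068 + \sqrt{177662} \approx -92647.0$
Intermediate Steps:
$E{\left(l,c \right)} = c l$
$b{\left(Z \right)} = \sqrt{Z + Z^{2}}$ ($b{\left(Z \right)} = \sqrt{Z + Z Z} = \sqrt{Z + Z^{2}}$)
$b{\left(421 \right)} - 93068 = \sqrt{421 \left(1 + 421\right)} - 93068 = \sqrt{421 \cdot 422} - 93068 = \sqrt{177662} - 93068 = -93068 + \sqrt{177662}$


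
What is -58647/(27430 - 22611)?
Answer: -58647/4819 ≈ -12.170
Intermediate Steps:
-58647/(27430 - 22611) = -58647/4819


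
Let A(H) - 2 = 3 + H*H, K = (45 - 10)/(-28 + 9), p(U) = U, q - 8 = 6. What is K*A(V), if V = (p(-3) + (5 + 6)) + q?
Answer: -17115/19 ≈ -900.79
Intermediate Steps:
q = 14 (q = 8 + 6 = 14)
V = 22 (V = (-3 + (5 + 6)) + 14 = (-3 + 11) + 14 = 8 + 14 = 22)
K = -35/19 (K = 35/(-19) = 35*(-1/19) = -35/19 ≈ -1.8421)
A(H) = 5 + H**2 (A(H) = 2 + (3 + H*H) = 2 + (3 + H**2) = 5 + H**2)
K*A(V) = -35*(5 + 22**2)/19 = -35*(5 + 484)/19 = -35/19*489 = -17115/19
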